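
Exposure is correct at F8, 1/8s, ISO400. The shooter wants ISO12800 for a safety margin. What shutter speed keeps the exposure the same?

ISO: 400 → 800 → 1600 → 3200 → 6400 → 12800 — 5 stops raised (brighter).
Need 5 stops darker from the shutter speed: 1/8 → 1/15 → 1/30 → 1/60 → 1/125 → 1/250.

1/250s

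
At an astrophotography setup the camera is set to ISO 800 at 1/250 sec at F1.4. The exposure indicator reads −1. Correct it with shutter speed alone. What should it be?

1/125s

Underexposed by 1 stop → need 1 stop brighter.
Shutter speed: 1/250 → 1/125.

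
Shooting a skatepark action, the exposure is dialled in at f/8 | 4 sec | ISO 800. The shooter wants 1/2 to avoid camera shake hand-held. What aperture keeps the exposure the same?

f/2.8

Shutter speed: 4 → 2 → 1 → 1/2 — 3 stops shorter (darker).
Need 3 stops brighter from the aperture: f/8 → f/5.6 → f/4 → f/2.8.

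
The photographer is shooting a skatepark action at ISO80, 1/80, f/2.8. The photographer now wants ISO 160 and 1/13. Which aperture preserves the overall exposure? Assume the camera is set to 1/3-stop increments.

ISO: 80 → 100 → 125 → 160 — 1 stop higher (brighter).
Shutter speed: 1/80 → 1/60 → 1/50 → 1/40 → 1/30 → 1/25 → 1/20 → 1/15 → 1/13 — 2 2/3 stops longer (brighter).
Net change so far: 3 2/3 stops brighter. Offset with the aperture: f/2.8 → f/3.2 → f/3.5 → f/4 → f/4.5 → f/5 → f/5.6 → f/6.3 → f/7.1 → f/8 → f/9 → f/10.

f/10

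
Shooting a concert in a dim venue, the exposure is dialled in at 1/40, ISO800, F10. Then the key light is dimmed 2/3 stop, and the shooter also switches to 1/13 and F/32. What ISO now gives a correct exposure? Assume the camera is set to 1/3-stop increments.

ISO 4000

Scene light: 2/3 stop darker.
Shutter speed: 1/40 → 1/30 → 1/25 → 1/20 → 1/15 → 1/13 — 1 2/3 stops longer (brighter).
Aperture: f/10 → f/11 → f/13 → f/14 → f/16 → f/18 → f/20 → f/22 → f/25 → f/29 → f/32 — 3 1/3 stops smaller aperture (darker).
Net so far: 2 1/3 stops darker. ISO: 800 → 1000 → 1250 → 1600 → 2000 → 2500 → 3200 → 4000.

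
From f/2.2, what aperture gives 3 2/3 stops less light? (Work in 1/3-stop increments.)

f/8

Aperture: f/2.2 → f/2.5 → f/2.8 → f/3.2 → f/3.5 → f/4 → f/4.5 → f/5 → f/5.6 → f/6.3 → f/7.1 → f/8 — 3 2/3 stops smaller aperture (darker).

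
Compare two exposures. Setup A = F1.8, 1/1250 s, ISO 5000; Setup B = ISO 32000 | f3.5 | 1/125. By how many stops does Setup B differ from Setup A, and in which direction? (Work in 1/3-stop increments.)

Aperture: f/1.8 → f/2 → f/2.2 → f/2.5 → f/2.8 → f/3.2 → f/3.5 — 2 stops narrower (darker).
Shutter speed: 1/1250 → 1/1000 → 1/800 → 1/640 → 1/500 → 1/400 → 1/320 → 1/250 → 1/200 → 1/160 → 1/125 — 3 1/3 stops longer (brighter).
ISO: 5000 → 6400 → 8000 → 10000 → 12800 → 16000 → 20000 → 25600 → 32000 — 2 2/3 stops higher (brighter).
Net: −2 +3 1/3 +2 2/3 = +4 stops.

4 stops brighter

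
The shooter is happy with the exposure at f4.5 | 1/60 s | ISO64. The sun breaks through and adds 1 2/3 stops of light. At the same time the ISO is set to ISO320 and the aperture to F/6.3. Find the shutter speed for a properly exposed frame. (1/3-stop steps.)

1/500s

Scene light: 1 2/3 stops brighter.
ISO: 64 → 80 → 100 → 125 → 160 → 200 → 250 → 320 — 2 1/3 stops higher (brighter).
Aperture: f/4.5 → f/5 → f/5.6 → f/6.3 — 1 stop stopped down (darker).
Net so far: 3 stops brighter. Shutter speed: 1/60 → 1/80 → 1/100 → 1/125 → 1/160 → 1/200 → 1/250 → 1/320 → 1/400 → 1/500.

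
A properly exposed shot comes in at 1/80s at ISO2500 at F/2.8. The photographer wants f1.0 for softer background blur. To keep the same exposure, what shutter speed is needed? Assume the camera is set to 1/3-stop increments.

Aperture: f/2.8 → f/2.5 → f/2.2 → f/2 → f/1.8 → f/1.6 → f/1.4 → f/1.2 → f/1.1 → f/1.0 — 3 stops larger aperture (brighter).
Need 3 stops darker from the shutter speed: 1/80 → 1/100 → 1/125 → 1/160 → 1/200 → 1/250 → 1/320 → 1/400 → 1/500 → 1/640.

1/640s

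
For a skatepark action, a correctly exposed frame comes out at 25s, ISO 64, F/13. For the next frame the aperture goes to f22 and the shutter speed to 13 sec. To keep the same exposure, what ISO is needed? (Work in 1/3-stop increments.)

ISO 400

Aperture: f/13 → f/14 → f/16 → f/18 → f/20 → f/22 — 1 2/3 stops smaller aperture (darker).
Shutter speed: 25 → 20 → 15 → 13 — 1 stop shorter (darker).
Net change so far: 2 2/3 stops darker. Offset with the ISO: 64 → 80 → 100 → 125 → 160 → 200 → 250 → 320 → 400.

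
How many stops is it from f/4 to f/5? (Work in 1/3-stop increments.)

2/3 stop

f/4 → f/4.5 → f/5 — count the steps: 2 third-stops = 2/3 stop.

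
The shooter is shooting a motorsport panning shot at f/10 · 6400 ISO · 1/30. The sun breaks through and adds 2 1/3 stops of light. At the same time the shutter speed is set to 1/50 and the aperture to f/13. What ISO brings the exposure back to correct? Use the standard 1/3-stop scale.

Scene light: 2 1/3 stops brighter.
Shutter speed: 1/30 → 1/40 → 1/50 — 2/3 stop faster (darker).
Aperture: f/10 → f/11 → f/13 — 2/3 stop smaller aperture (darker).
Net so far: 1 stop brighter. ISO: 6400 → 5000 → 4000 → 3200.

ISO 3200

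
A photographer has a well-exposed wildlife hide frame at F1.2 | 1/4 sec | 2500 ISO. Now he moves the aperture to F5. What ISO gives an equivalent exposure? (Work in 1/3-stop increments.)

Aperture: f/1.2 → f/1.4 → f/1.6 → f/1.8 → f/2 → f/2.2 → f/2.5 → f/2.8 → f/3.2 → f/3.5 → f/4 → f/4.5 → f/5 — 4 stops narrower (darker).
Need 4 stops brighter from the ISO: 2500 → 3200 → 4000 → 5000 → 6400 → 8000 → 10000 → 12800 → 16000 → 20000 → 25600 → 32000 → 40000.

ISO 40000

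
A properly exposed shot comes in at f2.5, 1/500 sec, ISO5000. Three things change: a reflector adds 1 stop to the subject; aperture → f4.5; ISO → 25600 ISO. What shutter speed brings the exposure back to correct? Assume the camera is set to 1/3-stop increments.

1/1600s

Scene light: 1 stop brighter.
Aperture: f/2.5 → f/2.8 → f/3.2 → f/3.5 → f/4 → f/4.5 — 1 2/3 stops smaller aperture (darker).
ISO: 5000 → 6400 → 8000 → 10000 → 12800 → 16000 → 20000 → 25600 — 2 1/3 stops higher (brighter).
Net so far: 1 2/3 stops brighter. Shutter speed: 1/500 → 1/640 → 1/800 → 1/1000 → 1/1250 → 1/1600.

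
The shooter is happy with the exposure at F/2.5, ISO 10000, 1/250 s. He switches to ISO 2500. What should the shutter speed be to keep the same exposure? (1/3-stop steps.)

1/60s

ISO: 10000 → 8000 → 6400 → 5000 → 4000 → 3200 → 2500 — 2 stops dropped (darker).
Need 2 stops brighter from the shutter speed: 1/250 → 1/200 → 1/160 → 1/125 → 1/100 → 1/80 → 1/60.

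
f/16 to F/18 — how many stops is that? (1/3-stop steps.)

f/16 → f/18 — count the steps: 1 third-stops = 1/3 stop.

1/3 stop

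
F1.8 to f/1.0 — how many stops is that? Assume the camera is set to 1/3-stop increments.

f/1.8 → f/1.6 → f/1.4 → f/1.2 → f/1.1 → f/1.0 — count the steps: 5 third-stops = 1 2/3 stops.

1 2/3 stops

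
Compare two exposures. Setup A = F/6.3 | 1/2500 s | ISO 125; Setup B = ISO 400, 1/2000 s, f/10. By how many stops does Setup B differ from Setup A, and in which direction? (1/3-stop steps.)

Aperture: f/6.3 → f/7.1 → f/8 → f/9 → f/10 — 1 1/3 stops smaller aperture (darker).
Shutter speed: 1/2500 → 1/2000 — 1/3 stop slower (brighter).
ISO: 125 → 160 → 200 → 250 → 320 → 400 — 1 2/3 stops raised (brighter).
Net: −1 1/3 +1/3 +1 2/3 = +2/3 stops.

2/3 stop brighter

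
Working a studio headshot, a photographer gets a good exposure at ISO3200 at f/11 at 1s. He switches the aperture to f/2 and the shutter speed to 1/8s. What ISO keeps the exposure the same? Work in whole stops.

ISO 800

Aperture: f/11 → f/8 → f/5.6 → f/4 → f/2.8 → f/2 — 5 stops wider (brighter).
Shutter speed: 1 → 1/2 → 1/4 → 1/8 — 3 stops shorter (darker).
Net change so far: 2 stops brighter. Offset with the ISO: 3200 → 1600 → 800.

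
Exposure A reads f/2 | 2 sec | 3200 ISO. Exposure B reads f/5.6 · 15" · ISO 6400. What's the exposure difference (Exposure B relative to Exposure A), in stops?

1 stop brighter

Aperture: f/2 → f/2.8 → f/4 → f/5.6 — 3 stops stopped down (darker).
Shutter speed: 2 → 4 → 8 → 15 — 3 stops slower (brighter).
ISO: 3200 → 6400 — 1 stop higher (brighter).
Net: −3 +3 +1 = +1 stop.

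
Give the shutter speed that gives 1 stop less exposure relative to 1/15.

1/30s

Shutter speed: 1/15 → 1/30 — 1 stop faster (darker).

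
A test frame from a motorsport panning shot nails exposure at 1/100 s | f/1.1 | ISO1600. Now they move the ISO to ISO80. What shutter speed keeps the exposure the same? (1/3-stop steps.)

1/5s

ISO: 1600 → 1250 → 1000 → 800 → 640 → 500 → 400 → 320 → 250 → 200 → 160 → 125 → 100 → 80 — 4 1/3 stops dropped (darker).
Need 4 1/3 stops brighter from the shutter speed: 1/100 → 1/80 → 1/60 → 1/50 → 1/40 → 1/30 → 1/25 → 1/20 → 1/15 → 1/13 → 1/10 → 1/8 → 1/6 → 1/5.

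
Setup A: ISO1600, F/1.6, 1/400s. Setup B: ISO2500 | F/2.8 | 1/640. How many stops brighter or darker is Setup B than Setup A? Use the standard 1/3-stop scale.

1 2/3 stops darker

Aperture: f/1.6 → f/1.8 → f/2 → f/2.2 → f/2.5 → f/2.8 — 1 2/3 stops narrower (darker).
Shutter speed: 1/400 → 1/500 → 1/640 — 2/3 stop faster (darker).
ISO: 1600 → 2000 → 2500 — 2/3 stop higher (brighter).
Net: −1 2/3 −2/3 +2/3 = −1 2/3 stops.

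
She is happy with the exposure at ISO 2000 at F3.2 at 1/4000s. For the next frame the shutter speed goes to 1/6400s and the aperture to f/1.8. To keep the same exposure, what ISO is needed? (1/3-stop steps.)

ISO 1000

Shutter speed: 1/4000 → 1/5000 → 1/6400 — 2/3 stop faster (darker).
Aperture: f/3.2 → f/2.8 → f/2.5 → f/2.2 → f/2 → f/1.8 — 1 2/3 stops larger aperture (brighter).
Net change so far: 1 stop brighter. Offset with the ISO: 2000 → 1600 → 1250 → 1000.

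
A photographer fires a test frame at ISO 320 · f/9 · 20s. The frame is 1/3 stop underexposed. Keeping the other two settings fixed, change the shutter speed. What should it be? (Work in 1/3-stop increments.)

25 s

Underexposed by 1/3 stop → need 1/3 stop brighter.
Shutter speed: 20 → 25.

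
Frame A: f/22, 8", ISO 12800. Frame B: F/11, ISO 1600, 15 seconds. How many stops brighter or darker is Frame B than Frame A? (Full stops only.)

same exposure (0 stops)

Aperture: f/22 → f/16 → f/11 — 2 stops larger aperture (brighter).
Shutter speed: 8 → 15 — 1 stop longer (brighter).
ISO: 12800 → 6400 → 3200 → 1600 — 3 stops lower (darker).
Net: +2 +1 −3 = 0 stops.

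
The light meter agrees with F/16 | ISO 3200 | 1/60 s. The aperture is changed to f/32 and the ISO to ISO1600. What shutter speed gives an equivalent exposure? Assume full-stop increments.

Aperture: f/16 → f/22 → f/32 — 2 stops smaller aperture (darker).
ISO: 3200 → 1600 — 1 stop lower (darker).
Net change so far: 3 stops darker. Offset with the shutter speed: 1/60 → 1/30 → 1/15 → 1/8.

1/8s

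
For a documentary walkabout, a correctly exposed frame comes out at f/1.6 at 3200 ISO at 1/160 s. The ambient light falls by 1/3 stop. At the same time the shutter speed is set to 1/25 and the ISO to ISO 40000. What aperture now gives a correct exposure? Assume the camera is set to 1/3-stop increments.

f/13

Scene light: 1/3 stop darker.
Shutter speed: 1/160 → 1/125 → 1/100 → 1/80 → 1/60 → 1/50 → 1/40 → 1/30 → 1/25 — 2 2/3 stops slower (brighter).
ISO: 3200 → 4000 → 5000 → 6400 → 8000 → 10000 → 12800 → 16000 → 20000 → 25600 → 32000 → 40000 — 3 2/3 stops higher (brighter).
Net so far: 6 stops brighter. Aperture: f/1.6 → f/1.8 → f/2 → f/2.2 → f/2.5 → f/2.8 → f/3.2 → f/3.5 → f/4 → f/4.5 → f/5 → f/5.6 → f/6.3 → f/7.1 → f/8 → f/9 → f/10 → f/11 → f/13.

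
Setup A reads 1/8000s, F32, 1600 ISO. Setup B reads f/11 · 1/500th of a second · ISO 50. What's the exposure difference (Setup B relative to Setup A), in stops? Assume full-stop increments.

2 stops brighter

Aperture: f/32 → f/22 → f/16 → f/11 — 3 stops wider (brighter).
Shutter speed: 1/8000 → 1/4000 → 1/2000 → 1/1000 → 1/500 — 4 stops slower (brighter).
ISO: 1600 → 800 → 400 → 200 → 100 → 50 — 5 stops dropped (darker).
Net: +3 +4 −5 = +2 stops.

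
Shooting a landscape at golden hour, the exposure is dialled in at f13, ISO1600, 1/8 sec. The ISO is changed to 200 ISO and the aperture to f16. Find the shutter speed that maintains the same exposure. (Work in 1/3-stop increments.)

1.6 s

ISO: 1600 → 1250 → 1000 → 800 → 640 → 500 → 400 → 320 → 250 → 200 — 3 stops dropped (darker).
Aperture: f/13 → f/14 → f/16 — 2/3 stop stopped down (darker).
Net change so far: 3 2/3 stops darker. Offset with the shutter speed: 1/8 → 1/6 → 1/5 → 1/4 → 0.3 → 0.4 → 0.5 → 0.6 → 0.8 → 1 → 1.3 → 1.6.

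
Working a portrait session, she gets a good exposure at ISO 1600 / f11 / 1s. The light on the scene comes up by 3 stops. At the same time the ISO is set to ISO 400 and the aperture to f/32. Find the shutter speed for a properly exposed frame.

Scene light: 3 stops brighter.
ISO: 1600 → 800 → 400 — 2 stops dropped (darker).
Aperture: f/11 → f/16 → f/22 → f/32 — 3 stops stopped down (darker).
Net so far: 2 stops darker. Shutter speed: 1 → 2 → 4.

4 s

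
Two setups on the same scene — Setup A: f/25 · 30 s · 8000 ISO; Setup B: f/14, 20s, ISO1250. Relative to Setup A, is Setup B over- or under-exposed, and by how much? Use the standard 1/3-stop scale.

Aperture: f/25 → f/22 → f/20 → f/18 → f/16 → f/14 — 1 2/3 stops opened up (brighter).
Shutter speed: 30 → 25 → 20 — 2/3 stop faster (darker).
ISO: 8000 → 6400 → 5000 → 4000 → 3200 → 2500 → 2000 → 1600 → 1250 — 2 2/3 stops dropped (darker).
Net: +1 2/3 −2/3 −2 2/3 = −1 2/3 stops.

1 2/3 stops darker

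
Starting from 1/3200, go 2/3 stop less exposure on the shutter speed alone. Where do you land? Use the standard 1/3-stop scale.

Shutter speed: 1/3200 → 1/4000 → 1/5000 — 2/3 stop shorter (darker).

1/5000s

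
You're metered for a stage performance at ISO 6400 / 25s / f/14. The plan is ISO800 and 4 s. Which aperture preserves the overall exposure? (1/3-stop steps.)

ISO: 6400 → 5000 → 4000 → 3200 → 2500 → 2000 → 1600 → 1250 → 1000 → 800 — 3 stops dropped (darker).
Shutter speed: 25 → 20 → 15 → 13 → 10 → 8 → 6 → 5 → 4 — 2 2/3 stops faster (darker).
Net change so far: 5 2/3 stops darker. Offset with the aperture: f/14 → f/13 → f/11 → f/10 → f/9 → f/8 → f/7.1 → f/6.3 → f/5.6 → f/5 → f/4.5 → f/4 → f/3.5 → f/3.2 → f/2.8 → f/2.5 → f/2.2 → f/2.

f/2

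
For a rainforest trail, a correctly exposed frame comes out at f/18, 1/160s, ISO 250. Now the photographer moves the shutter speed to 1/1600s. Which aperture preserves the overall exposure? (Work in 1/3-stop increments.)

f/5.6

Shutter speed: 1/160 → 1/200 → 1/250 → 1/320 → 1/400 → 1/500 → 1/640 → 1/800 → 1/1000 → 1/1250 → 1/1600 — 3 1/3 stops faster (darker).
Need 3 1/3 stops brighter from the aperture: f/18 → f/16 → f/14 → f/13 → f/11 → f/10 → f/9 → f/8 → f/7.1 → f/6.3 → f/5.6.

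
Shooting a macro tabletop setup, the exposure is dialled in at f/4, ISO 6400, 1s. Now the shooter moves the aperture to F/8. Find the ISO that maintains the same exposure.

Aperture: f/4 → f/5.6 → f/8 — 2 stops narrower (darker).
Need 2 stops brighter from the ISO: 6400 → 12800 → 25600.

ISO 25600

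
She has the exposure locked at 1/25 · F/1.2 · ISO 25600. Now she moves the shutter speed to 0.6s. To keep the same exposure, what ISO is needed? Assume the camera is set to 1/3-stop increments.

ISO 1600

Shutter speed: 1/25 → 1/20 → 1/15 → 1/13 → 1/10 → 1/8 → 1/6 → 1/5 → 1/4 → 0.3 → 0.4 → 0.5 → 0.6 — 4 stops longer (brighter).
Need 4 stops darker from the ISO: 25600 → 20000 → 16000 → 12800 → 10000 → 8000 → 6400 → 5000 → 4000 → 3200 → 2500 → 2000 → 1600.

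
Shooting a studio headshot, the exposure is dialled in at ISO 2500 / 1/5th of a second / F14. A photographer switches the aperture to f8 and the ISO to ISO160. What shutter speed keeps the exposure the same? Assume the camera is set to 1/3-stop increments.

1 s

Aperture: f/14 → f/13 → f/11 → f/10 → f/9 → f/8 — 1 2/3 stops opened up (brighter).
ISO: 2500 → 2000 → 1600 → 1250 → 1000 → 800 → 640 → 500 → 400 → 320 → 250 → 200 → 160 — 4 stops dropped (darker).
Net change so far: 2 1/3 stops darker. Offset with the shutter speed: 1/5 → 1/4 → 0.3 → 0.4 → 0.5 → 0.6 → 0.8 → 1.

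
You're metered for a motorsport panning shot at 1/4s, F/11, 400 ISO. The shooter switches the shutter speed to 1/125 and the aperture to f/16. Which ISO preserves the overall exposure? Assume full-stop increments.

ISO 25600

Shutter speed: 1/4 → 1/8 → 1/15 → 1/30 → 1/60 → 1/125 — 5 stops faster (darker).
Aperture: f/11 → f/16 — 1 stop stopped down (darker).
Net change so far: 6 stops darker. Offset with the ISO: 400 → 800 → 1600 → 3200 → 6400 → 12800 → 25600.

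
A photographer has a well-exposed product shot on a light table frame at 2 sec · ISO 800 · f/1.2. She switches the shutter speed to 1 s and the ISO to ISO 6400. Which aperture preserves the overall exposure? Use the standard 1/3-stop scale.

Shutter speed: 2 → 1.6 → 1.3 → 1 — 1 stop faster (darker).
ISO: 800 → 1000 → 1250 → 1600 → 2000 → 2500 → 3200 → 4000 → 5000 → 6400 — 3 stops higher (brighter).
Net change so far: 2 stops brighter. Offset with the aperture: f/1.2 → f/1.4 → f/1.6 → f/1.8 → f/2 → f/2.2 → f/2.5.

f/2.5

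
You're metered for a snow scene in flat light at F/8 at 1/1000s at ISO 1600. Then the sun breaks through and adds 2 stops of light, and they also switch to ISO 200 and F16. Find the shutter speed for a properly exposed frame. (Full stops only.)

Scene light: 2 stops brighter.
ISO: 1600 → 800 → 400 → 200 — 3 stops dropped (darker).
Aperture: f/8 → f/11 → f/16 — 2 stops narrower (darker).
Net so far: 3 stops darker. Shutter speed: 1/1000 → 1/500 → 1/250 → 1/125.

1/125s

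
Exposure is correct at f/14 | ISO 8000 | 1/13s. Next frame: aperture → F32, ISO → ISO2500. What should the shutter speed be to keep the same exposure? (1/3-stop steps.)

1.3 s

Aperture: f/14 → f/16 → f/18 → f/20 → f/22 → f/25 → f/29 → f/32 — 2 1/3 stops narrower (darker).
ISO: 8000 → 6400 → 5000 → 4000 → 3200 → 2500 — 1 2/3 stops lower (darker).
Net change so far: 4 stops darker. Offset with the shutter speed: 1/13 → 1/10 → 1/8 → 1/6 → 1/5 → 1/4 → 0.3 → 0.4 → 0.5 → 0.6 → 0.8 → 1 → 1.3.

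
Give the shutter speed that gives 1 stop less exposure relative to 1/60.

Shutter speed: 1/60 → 1/125 — 1 stop faster (darker).

1/125s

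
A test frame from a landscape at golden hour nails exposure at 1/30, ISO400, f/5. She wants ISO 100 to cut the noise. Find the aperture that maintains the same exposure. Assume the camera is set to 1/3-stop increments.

f/2.5

ISO: 400 → 320 → 250 → 200 → 160 → 125 → 100 — 2 stops dropped (darker).
Need 2 stops brighter from the aperture: f/5 → f/4.5 → f/4 → f/3.5 → f/3.2 → f/2.8 → f/2.5.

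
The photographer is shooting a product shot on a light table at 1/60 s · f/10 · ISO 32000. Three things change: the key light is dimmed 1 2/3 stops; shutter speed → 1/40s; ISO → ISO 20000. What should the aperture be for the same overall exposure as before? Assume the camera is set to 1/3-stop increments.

Scene light: 1 2/3 stops darker.
Shutter speed: 1/60 → 1/50 → 1/40 — 2/3 stop longer (brighter).
ISO: 32000 → 25600 → 20000 — 2/3 stop lower (darker).
Net so far: 1 2/3 stops darker. Aperture: f/10 → f/9 → f/8 → f/7.1 → f/6.3 → f/5.6.

f/5.6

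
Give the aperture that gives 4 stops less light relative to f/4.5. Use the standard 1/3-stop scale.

f/18

Aperture: f/4.5 → f/5 → f/5.6 → f/6.3 → f/7.1 → f/8 → f/9 → f/10 → f/11 → f/13 → f/14 → f/16 → f/18 — 4 stops stopped down (darker).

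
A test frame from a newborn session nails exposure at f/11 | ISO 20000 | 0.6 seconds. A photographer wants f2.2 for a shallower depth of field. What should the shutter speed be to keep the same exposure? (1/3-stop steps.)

1/40s

Aperture: f/11 → f/10 → f/9 → f/8 → f/7.1 → f/6.3 → f/5.6 → f/5 → f/4.5 → f/4 → f/3.5 → f/3.2 → f/2.8 → f/2.5 → f/2.2 — 4 2/3 stops opened up (brighter).
Need 4 2/3 stops darker from the shutter speed: 0.6 → 0.5 → 0.4 → 0.3 → 1/4 → 1/5 → 1/6 → 1/8 → 1/10 → 1/13 → 1/15 → 1/20 → 1/25 → 1/30 → 1/40.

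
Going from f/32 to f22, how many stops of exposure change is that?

1 stop

f/32 → f/22 — count the steps: 1 stop.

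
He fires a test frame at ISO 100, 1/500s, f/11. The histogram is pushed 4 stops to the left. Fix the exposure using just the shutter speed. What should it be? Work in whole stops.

1/30s

Underexposed by 4 stops → need 4 stops brighter.
Shutter speed: 1/500 → 1/250 → 1/125 → 1/60 → 1/30.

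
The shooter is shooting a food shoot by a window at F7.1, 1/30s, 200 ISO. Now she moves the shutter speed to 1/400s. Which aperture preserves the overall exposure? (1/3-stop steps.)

f/2

Shutter speed: 1/30 → 1/40 → 1/50 → 1/60 → 1/80 → 1/100 → 1/125 → 1/160 → 1/200 → 1/250 → 1/320 → 1/400 — 3 2/3 stops shorter (darker).
Need 3 2/3 stops brighter from the aperture: f/7.1 → f/6.3 → f/5.6 → f/5 → f/4.5 → f/4 → f/3.5 → f/3.2 → f/2.8 → f/2.5 → f/2.2 → f/2.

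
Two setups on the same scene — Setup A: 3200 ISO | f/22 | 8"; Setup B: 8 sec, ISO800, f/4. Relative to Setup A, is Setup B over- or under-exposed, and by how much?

Aperture: f/22 → f/16 → f/11 → f/8 → f/5.6 → f/4 — 5 stops opened up (brighter).
Shutter speed: unchanged.
ISO: 3200 → 1600 → 800 — 2 stops lower (darker).
Net: +5 −2 = +3 stops.

3 stops brighter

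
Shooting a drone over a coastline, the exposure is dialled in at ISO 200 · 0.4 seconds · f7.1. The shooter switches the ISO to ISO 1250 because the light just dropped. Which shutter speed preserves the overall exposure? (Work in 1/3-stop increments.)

1/15s

ISO: 200 → 250 → 320 → 400 → 500 → 640 → 800 → 1000 → 1250 — 2 2/3 stops raised (brighter).
Need 2 2/3 stops darker from the shutter speed: 0.4 → 0.3 → 1/4 → 1/5 → 1/6 → 1/8 → 1/10 → 1/13 → 1/15.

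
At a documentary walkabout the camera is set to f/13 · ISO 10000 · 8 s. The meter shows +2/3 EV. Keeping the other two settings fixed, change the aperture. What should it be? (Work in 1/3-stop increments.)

f/16

Overexposed by 2/3 stop → need 2/3 stop darker.
Aperture: f/13 → f/14 → f/16.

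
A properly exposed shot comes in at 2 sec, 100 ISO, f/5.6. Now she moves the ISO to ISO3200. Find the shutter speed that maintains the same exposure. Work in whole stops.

1/15s

ISO: 100 → 200 → 400 → 800 → 1600 → 3200 — 5 stops raised (brighter).
Need 5 stops darker from the shutter speed: 2 → 1 → 1/2 → 1/4 → 1/8 → 1/15.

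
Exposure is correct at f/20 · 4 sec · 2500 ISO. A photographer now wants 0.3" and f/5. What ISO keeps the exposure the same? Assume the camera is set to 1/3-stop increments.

ISO 2000

Shutter speed: 4 → 3.2 → 2.5 → 2 → 1.6 → 1.3 → 1 → 0.8 → 0.6 → 0.5 → 0.4 → 0.3 — 3 2/3 stops shorter (darker).
Aperture: f/20 → f/18 → f/16 → f/14 → f/13 → f/11 → f/10 → f/9 → f/8 → f/7.1 → f/6.3 → f/5.6 → f/5 — 4 stops opened up (brighter).
Net change so far: 1/3 stop brighter. Offset with the ISO: 2500 → 2000.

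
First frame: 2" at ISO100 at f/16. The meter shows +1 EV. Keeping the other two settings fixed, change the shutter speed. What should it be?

1 s

Overexposed by 1 stop → need 1 stop darker.
Shutter speed: 2 → 1.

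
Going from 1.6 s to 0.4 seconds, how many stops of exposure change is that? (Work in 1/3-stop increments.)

1.6 → 1.3 → 1 → 0.8 → 0.6 → 0.5 → 0.4 — count the steps: 6 third-stops = 2 stops.

2 stops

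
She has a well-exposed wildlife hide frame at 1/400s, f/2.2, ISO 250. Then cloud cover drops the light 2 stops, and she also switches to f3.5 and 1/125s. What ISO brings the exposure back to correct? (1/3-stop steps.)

Scene light: 2 stops darker.
Aperture: f/2.2 → f/2.5 → f/2.8 → f/3.2 → f/3.5 — 1 1/3 stops smaller aperture (darker).
Shutter speed: 1/400 → 1/320 → 1/250 → 1/200 → 1/160 → 1/125 — 1 2/3 stops longer (brighter).
Net so far: 1 2/3 stops darker. ISO: 250 → 320 → 400 → 500 → 640 → 800.

ISO 800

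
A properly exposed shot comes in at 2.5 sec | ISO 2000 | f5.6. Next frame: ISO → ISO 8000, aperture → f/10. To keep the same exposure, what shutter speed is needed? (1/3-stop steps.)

2 s

ISO: 2000 → 2500 → 3200 → 4000 → 5000 → 6400 → 8000 — 2 stops raised (brighter).
Aperture: f/5.6 → f/6.3 → f/7.1 → f/8 → f/9 → f/10 — 1 2/3 stops smaller aperture (darker).
Net change so far: 1/3 stop brighter. Offset with the shutter speed: 2.5 → 2.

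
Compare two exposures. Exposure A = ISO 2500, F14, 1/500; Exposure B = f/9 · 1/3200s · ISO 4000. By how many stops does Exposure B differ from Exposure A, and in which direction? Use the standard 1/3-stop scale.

2/3 stop darker

Aperture: f/14 → f/13 → f/11 → f/10 → f/9 — 1 1/3 stops wider (brighter).
Shutter speed: 1/500 → 1/640 → 1/800 → 1/1000 → 1/1250 → 1/1600 → 1/2000 → 1/2500 → 1/3200 — 2 2/3 stops faster (darker).
ISO: 2500 → 3200 → 4000 — 2/3 stop higher (brighter).
Net: +1 1/3 −2 2/3 +2/3 = −2/3 stops.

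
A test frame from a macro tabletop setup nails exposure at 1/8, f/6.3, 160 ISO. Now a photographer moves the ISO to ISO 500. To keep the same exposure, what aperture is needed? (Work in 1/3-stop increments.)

f/11

ISO: 160 → 200 → 250 → 320 → 400 → 500 — 1 2/3 stops higher (brighter).
Need 1 2/3 stops darker from the aperture: f/6.3 → f/7.1 → f/8 → f/9 → f/10 → f/11.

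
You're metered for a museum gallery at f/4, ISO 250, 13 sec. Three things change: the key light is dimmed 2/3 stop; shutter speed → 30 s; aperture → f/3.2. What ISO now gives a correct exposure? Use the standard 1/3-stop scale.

Scene light: 2/3 stop darker.
Shutter speed: 13 → 15 → 20 → 25 → 30 — 1 1/3 stops longer (brighter).
Aperture: f/4 → f/3.5 → f/3.2 — 2/3 stop wider (brighter).
Net so far: 1 1/3 stops brighter. ISO: 250 → 200 → 160 → 125 → 100.

ISO 100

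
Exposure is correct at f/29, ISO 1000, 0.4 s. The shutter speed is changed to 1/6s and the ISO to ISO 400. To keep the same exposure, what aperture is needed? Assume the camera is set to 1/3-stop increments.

f/11

Shutter speed: 0.4 → 0.3 → 1/4 → 1/5 → 1/6 — 1 1/3 stops faster (darker).
ISO: 1000 → 800 → 640 → 500 → 400 — 1 1/3 stops lower (darker).
Net change so far: 2 2/3 stops darker. Offset with the aperture: f/29 → f/25 → f/22 → f/20 → f/18 → f/16 → f/14 → f/13 → f/11.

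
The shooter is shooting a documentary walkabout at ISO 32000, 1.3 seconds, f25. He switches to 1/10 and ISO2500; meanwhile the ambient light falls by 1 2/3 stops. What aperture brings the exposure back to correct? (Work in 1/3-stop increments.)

Scene light: 1 2/3 stops darker.
Shutter speed: 1.3 → 1 → 0.8 → 0.6 → 0.5 → 0.4 → 0.3 → 1/4 → 1/5 → 1/6 → 1/8 → 1/10 — 3 2/3 stops shorter (darker).
ISO: 32000 → 25600 → 20000 → 16000 → 12800 → 10000 → 8000 → 6400 → 5000 → 4000 → 3200 → 2500 — 3 2/3 stops dropped (darker).
Net so far: 9 stops darker. Aperture: f/25 → f/22 → f/20 → f/18 → f/16 → f/14 → f/13 → f/11 → f/10 → f/9 → f/8 → f/7.1 → f/6.3 → f/5.6 → f/5 → f/4.5 → f/4 → f/3.5 → f/3.2 → f/2.8 → f/2.5 → f/2.2 → f/2 → f/1.8 → f/1.6 → f/1.4 → f/1.2 → f/1.1.

f/1.1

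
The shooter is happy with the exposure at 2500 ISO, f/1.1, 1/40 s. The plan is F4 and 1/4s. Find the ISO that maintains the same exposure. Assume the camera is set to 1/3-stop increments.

Aperture: f/1.1 → f/1.2 → f/1.4 → f/1.6 → f/1.8 → f/2 → f/2.2 → f/2.5 → f/2.8 → f/3.2 → f/3.5 → f/4 — 3 2/3 stops smaller aperture (darker).
Shutter speed: 1/40 → 1/30 → 1/25 → 1/20 → 1/15 → 1/13 → 1/10 → 1/8 → 1/6 → 1/5 → 1/4 — 3 1/3 stops slower (brighter).
Net change so far: 1/3 stop darker. Offset with the ISO: 2500 → 3200.

ISO 3200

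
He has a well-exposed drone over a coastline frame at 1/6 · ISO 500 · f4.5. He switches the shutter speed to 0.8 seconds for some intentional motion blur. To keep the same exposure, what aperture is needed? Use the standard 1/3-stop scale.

Shutter speed: 1/6 → 1/5 → 1/4 → 0.3 → 0.4 → 0.5 → 0.6 → 0.8 — 2 1/3 stops longer (brighter).
Need 2 1/3 stops darker from the aperture: f/4.5 → f/5 → f/5.6 → f/6.3 → f/7.1 → f/8 → f/9 → f/10.

f/10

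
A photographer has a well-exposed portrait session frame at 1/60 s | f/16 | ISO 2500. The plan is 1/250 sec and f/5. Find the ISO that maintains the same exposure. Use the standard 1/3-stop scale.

Shutter speed: 1/60 → 1/80 → 1/100 → 1/125 → 1/160 → 1/200 → 1/250 — 2 stops faster (darker).
Aperture: f/16 → f/14 → f/13 → f/11 → f/10 → f/9 → f/8 → f/7.1 → f/6.3 → f/5.6 → f/5 — 3 1/3 stops wider (brighter).
Net change so far: 1 1/3 stops brighter. Offset with the ISO: 2500 → 2000 → 1600 → 1250 → 1000.

ISO 1000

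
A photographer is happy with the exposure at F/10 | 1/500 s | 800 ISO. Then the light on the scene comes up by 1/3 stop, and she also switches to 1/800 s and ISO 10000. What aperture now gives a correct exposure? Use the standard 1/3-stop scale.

Scene light: 1/3 stop brighter.
Shutter speed: 1/500 → 1/640 → 1/800 — 2/3 stop shorter (darker).
ISO: 800 → 1000 → 1250 → 1600 → 2000 → 2500 → 3200 → 4000 → 5000 → 6400 → 8000 → 10000 — 3 2/3 stops raised (brighter).
Net so far: 3 1/3 stops brighter. Aperture: f/10 → f/11 → f/13 → f/14 → f/16 → f/18 → f/20 → f/22 → f/25 → f/29 → f/32.

f/32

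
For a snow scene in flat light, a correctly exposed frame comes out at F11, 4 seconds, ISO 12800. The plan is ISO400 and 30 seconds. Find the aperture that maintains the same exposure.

ISO: 12800 → 6400 → 3200 → 1600 → 800 → 400 — 5 stops dropped (darker).
Shutter speed: 4 → 8 → 15 → 30 — 3 stops slower (brighter).
Net change so far: 2 stops darker. Offset with the aperture: f/11 → f/8 → f/5.6.

f/5.6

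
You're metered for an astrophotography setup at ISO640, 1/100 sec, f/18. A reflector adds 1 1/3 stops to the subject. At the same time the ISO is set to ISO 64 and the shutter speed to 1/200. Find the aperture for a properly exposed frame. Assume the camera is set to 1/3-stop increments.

Scene light: 1 1/3 stops brighter.
ISO: 640 → 500 → 400 → 320 → 250 → 200 → 160 → 125 → 100 → 80 → 64 — 3 1/3 stops lower (darker).
Shutter speed: 1/100 → 1/125 → 1/160 → 1/200 — 1 stop faster (darker).
Net so far: 3 stops darker. Aperture: f/18 → f/16 → f/14 → f/13 → f/11 → f/10 → f/9 → f/8 → f/7.1 → f/6.3.

f/6.3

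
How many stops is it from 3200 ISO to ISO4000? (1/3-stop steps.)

1/3 stop

3200 → 4000 — count the steps: 1 third-stops = 1/3 stop.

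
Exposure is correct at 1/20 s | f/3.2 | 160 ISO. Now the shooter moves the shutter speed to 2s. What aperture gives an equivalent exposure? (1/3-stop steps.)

f/20

Shutter speed: 1/20 → 1/15 → 1/13 → 1/10 → 1/8 → 1/6 → 1/5 → 1/4 → 0.3 → 0.4 → 0.5 → 0.6 → 0.8 → 1 → 1.3 → 1.6 → 2 — 5 1/3 stops longer (brighter).
Need 5 1/3 stops darker from the aperture: f/3.2 → f/3.5 → f/4 → f/4.5 → f/5 → f/5.6 → f/6.3 → f/7.1 → f/8 → f/9 → f/10 → f/11 → f/13 → f/14 → f/16 → f/18 → f/20.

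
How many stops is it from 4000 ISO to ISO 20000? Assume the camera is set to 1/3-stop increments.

2 1/3 stops

4000 → 5000 → 6400 → 8000 → 10000 → 12800 → 16000 → 20000 — count the steps: 7 third-stops = 2 1/3 stops.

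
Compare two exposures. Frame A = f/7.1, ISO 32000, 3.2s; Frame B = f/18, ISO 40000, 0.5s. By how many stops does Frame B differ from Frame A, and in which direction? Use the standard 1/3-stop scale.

5 stops darker

Aperture: f/7.1 → f/8 → f/9 → f/10 → f/11 → f/13 → f/14 → f/16 → f/18 — 2 2/3 stops smaller aperture (darker).
Shutter speed: 3.2 → 2.5 → 2 → 1.6 → 1.3 → 1 → 0.8 → 0.6 → 0.5 — 2 2/3 stops faster (darker).
ISO: 32000 → 40000 — 1/3 stop raised (brighter).
Net: −2 2/3 −2 2/3 +1/3 = −5 stops.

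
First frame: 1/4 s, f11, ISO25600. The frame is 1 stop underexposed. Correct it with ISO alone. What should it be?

Underexposed by 1 stop → need 1 stop brighter.
ISO: 25600 → 51200.

ISO 51200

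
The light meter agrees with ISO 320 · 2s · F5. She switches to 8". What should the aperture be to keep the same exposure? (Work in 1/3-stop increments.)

f/10

Shutter speed: 2 → 2.5 → 3.2 → 4 → 5 → 6 → 8 — 2 stops slower (brighter).
Need 2 stops darker from the aperture: f/5 → f/5.6 → f/6.3 → f/7.1 → f/8 → f/9 → f/10.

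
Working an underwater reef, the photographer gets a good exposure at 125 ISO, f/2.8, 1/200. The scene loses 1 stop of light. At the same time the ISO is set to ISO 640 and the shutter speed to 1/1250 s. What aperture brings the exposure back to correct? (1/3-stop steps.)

Scene light: 1 stop darker.
ISO: 125 → 160 → 200 → 250 → 320 → 400 → 500 → 640 — 2 1/3 stops raised (brighter).
Shutter speed: 1/200 → 1/250 → 1/320 → 1/400 → 1/500 → 1/640 → 1/800 → 1/1000 → 1/1250 — 2 2/3 stops faster (darker).
Net so far: 1 1/3 stops darker. Aperture: f/2.8 → f/2.5 → f/2.2 → f/2 → f/1.8.

f/1.8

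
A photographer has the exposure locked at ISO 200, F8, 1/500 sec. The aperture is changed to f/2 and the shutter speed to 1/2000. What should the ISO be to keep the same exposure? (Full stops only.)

ISO 50

Aperture: f/8 → f/5.6 → f/4 → f/2.8 → f/2 — 4 stops larger aperture (brighter).
Shutter speed: 1/500 → 1/1000 → 1/2000 — 2 stops shorter (darker).
Net change so far: 2 stops brighter. Offset with the ISO: 200 → 100 → 50.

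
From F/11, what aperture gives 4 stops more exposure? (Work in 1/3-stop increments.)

Aperture: f/11 → f/10 → f/9 → f/8 → f/7.1 → f/6.3 → f/5.6 → f/5 → f/4.5 → f/4 → f/3.5 → f/3.2 → f/2.8 — 4 stops wider (brighter).

f/2.8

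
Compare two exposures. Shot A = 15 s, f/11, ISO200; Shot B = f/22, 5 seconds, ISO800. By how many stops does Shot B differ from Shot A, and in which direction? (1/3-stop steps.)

Aperture: f/11 → f/13 → f/14 → f/16 → f/18 → f/20 → f/22 — 2 stops stopped down (darker).
Shutter speed: 15 → 13 → 10 → 8 → 6 → 5 — 1 2/3 stops shorter (darker).
ISO: 200 → 250 → 320 → 400 → 500 → 640 → 800 — 2 stops raised (brighter).
Net: −2 −1 2/3 +2 = −1 2/3 stops.

1 2/3 stops darker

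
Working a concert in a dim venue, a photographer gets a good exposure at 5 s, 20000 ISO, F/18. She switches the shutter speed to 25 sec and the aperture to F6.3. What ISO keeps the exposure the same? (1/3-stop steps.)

Shutter speed: 5 → 6 → 8 → 10 → 13 → 15 → 20 → 25 — 2 1/3 stops slower (brighter).
Aperture: f/18 → f/16 → f/14 → f/13 → f/11 → f/10 → f/9 → f/8 → f/7.1 → f/6.3 — 3 stops wider (brighter).
Net change so far: 5 1/3 stops brighter. Offset with the ISO: 20000 → 16000 → 12800 → 10000 → 8000 → 6400 → 5000 → 4000 → 3200 → 2500 → 2000 → 1600 → 1250 → 1000 → 800 → 640 → 500.

ISO 500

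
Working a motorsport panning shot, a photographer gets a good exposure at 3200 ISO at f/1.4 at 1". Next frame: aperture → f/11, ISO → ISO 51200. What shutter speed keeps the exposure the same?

4 s

Aperture: f/1.4 → f/2 → f/2.8 → f/4 → f/5.6 → f/8 → f/11 — 6 stops narrower (darker).
ISO: 3200 → 6400 → 12800 → 25600 → 51200 — 4 stops higher (brighter).
Net change so far: 2 stops darker. Offset with the shutter speed: 1 → 2 → 4.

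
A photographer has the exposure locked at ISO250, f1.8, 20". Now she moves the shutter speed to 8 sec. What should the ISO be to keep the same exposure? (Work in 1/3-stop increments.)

Shutter speed: 20 → 15 → 13 → 10 → 8 — 1 1/3 stops shorter (darker).
Need 1 1/3 stops brighter from the ISO: 250 → 320 → 400 → 500 → 640.

ISO 640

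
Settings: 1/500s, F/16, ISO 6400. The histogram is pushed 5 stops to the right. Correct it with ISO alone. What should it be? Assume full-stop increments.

ISO 200

Overexposed by 5 stops → need 5 stops darker.
ISO: 6400 → 3200 → 1600 → 800 → 400 → 200.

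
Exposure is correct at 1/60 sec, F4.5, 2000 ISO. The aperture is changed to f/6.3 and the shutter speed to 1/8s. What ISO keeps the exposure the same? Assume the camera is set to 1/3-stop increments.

Aperture: f/4.5 → f/5 → f/5.6 → f/6.3 — 1 stop smaller aperture (darker).
Shutter speed: 1/60 → 1/50 → 1/40 → 1/30 → 1/25 → 1/20 → 1/15 → 1/13 → 1/10 → 1/8 — 3 stops longer (brighter).
Net change so far: 2 stops brighter. Offset with the ISO: 2000 → 1600 → 1250 → 1000 → 800 → 640 → 500.

ISO 500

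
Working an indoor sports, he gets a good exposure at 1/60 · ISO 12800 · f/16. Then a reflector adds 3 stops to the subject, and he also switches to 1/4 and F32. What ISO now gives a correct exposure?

ISO 400

Scene light: 3 stops brighter.
Shutter speed: 1/60 → 1/30 → 1/15 → 1/8 → 1/4 — 4 stops slower (brighter).
Aperture: f/16 → f/22 → f/32 — 2 stops narrower (darker).
Net so far: 5 stops brighter. ISO: 12800 → 6400 → 3200 → 1600 → 800 → 400.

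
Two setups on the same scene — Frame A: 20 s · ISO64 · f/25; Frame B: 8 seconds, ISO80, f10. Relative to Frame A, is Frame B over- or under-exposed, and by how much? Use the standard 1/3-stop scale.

Aperture: f/25 → f/22 → f/20 → f/18 → f/16 → f/14 → f/13 → f/11 → f/10 — 2 2/3 stops larger aperture (brighter).
Shutter speed: 20 → 15 → 13 → 10 → 8 — 1 1/3 stops shorter (darker).
ISO: 64 → 80 — 1/3 stop raised (brighter).
Net: +2 2/3 −1 1/3 +1/3 = +1 2/3 stops.

1 2/3 stops brighter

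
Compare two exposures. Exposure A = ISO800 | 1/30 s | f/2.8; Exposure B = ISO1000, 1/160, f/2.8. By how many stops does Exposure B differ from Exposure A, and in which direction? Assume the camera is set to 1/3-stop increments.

Aperture: unchanged.
Shutter speed: 1/30 → 1/40 → 1/50 → 1/60 → 1/80 → 1/100 → 1/125 → 1/160 — 2 1/3 stops shorter (darker).
ISO: 800 → 1000 — 1/3 stop raised (brighter).
Net: −2 1/3 +1/3 = −2 stops.

2 stops darker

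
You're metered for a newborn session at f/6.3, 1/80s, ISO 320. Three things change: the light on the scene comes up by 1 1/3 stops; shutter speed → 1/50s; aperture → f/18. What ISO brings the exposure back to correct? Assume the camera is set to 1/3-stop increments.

ISO 640

Scene light: 1 1/3 stops brighter.
Shutter speed: 1/80 → 1/60 → 1/50 — 2/3 stop slower (brighter).
Aperture: f/6.3 → f/7.1 → f/8 → f/9 → f/10 → f/11 → f/13 → f/14 → f/16 → f/18 — 3 stops stopped down (darker).
Net so far: 1 stop darker. ISO: 320 → 400 → 500 → 640.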